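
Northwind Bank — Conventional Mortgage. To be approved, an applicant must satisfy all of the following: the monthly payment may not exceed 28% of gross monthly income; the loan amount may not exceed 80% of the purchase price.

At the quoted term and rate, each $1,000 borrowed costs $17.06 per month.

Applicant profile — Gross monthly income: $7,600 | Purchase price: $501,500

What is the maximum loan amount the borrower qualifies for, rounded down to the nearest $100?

$124,700

Payment cap: 28% × $7,600 = $2,128/month.
At $17.06 per $1,000, that supports 2,128/17.06 × 1,000 ≈ $124,736 → $124,700.
LTV cap: 80% × $501,500 = $401,200 → $401,200.
Binding constraint: payment-to-income.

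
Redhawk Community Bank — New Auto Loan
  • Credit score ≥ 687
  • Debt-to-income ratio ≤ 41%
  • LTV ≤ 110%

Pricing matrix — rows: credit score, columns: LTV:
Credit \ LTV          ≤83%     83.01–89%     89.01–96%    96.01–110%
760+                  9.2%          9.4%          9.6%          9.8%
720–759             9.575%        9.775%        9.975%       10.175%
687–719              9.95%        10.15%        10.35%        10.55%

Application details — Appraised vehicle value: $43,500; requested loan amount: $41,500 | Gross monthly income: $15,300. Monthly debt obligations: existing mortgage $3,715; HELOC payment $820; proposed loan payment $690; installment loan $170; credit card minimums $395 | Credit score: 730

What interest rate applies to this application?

Credit score 730 ≥ 687; Total monthly debts = (3,715 + 820 + 690 + 170 + 395) = 5,790. DTI = 5,790/15,300 = 37.8% ≤ 41%
Loan-to-value = 41,500/43,500 = 95.4% — pass (110% max)
Row: 730 falls in 720–759. Column: 95.4% falls in 89.01–96%. Rate = 9.975%.

9.975%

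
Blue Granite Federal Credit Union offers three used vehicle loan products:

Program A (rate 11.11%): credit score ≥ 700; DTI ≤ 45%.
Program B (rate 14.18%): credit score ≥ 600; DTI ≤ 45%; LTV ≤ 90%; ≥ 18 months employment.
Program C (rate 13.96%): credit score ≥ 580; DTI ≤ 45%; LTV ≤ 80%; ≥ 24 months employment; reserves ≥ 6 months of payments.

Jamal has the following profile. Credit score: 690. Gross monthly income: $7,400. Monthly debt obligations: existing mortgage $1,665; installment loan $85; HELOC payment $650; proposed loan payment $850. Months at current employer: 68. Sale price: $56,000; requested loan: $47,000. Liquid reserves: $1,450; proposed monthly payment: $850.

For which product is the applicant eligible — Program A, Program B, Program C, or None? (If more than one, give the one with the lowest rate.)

Total debts = (1,665 + 85 + 650 + 850) = 3,250; DTI = 3,250/7,400 = 43.9%.
LTV = 47,000/56,000 = 83.9%.
Reserves = 1,450/850 = 1.7 months.
Program A: score 690 < 700; DTI 43.9% ≤ 45% → does not qualify.
Program B: score 690 ≥ 600; DTI 43.9% ≤ 45%; LTV 83.9% ≤ 90%; employment 68 ≥ 18 mo → qualifies.
Program C: score 690 ≥ 580; DTI 43.9% ≤ 45%; LTV 83.9% > 80%; employment 68 ≥ 24 mo; reserves 1.7 < 6 mo → does not qualify.

Program B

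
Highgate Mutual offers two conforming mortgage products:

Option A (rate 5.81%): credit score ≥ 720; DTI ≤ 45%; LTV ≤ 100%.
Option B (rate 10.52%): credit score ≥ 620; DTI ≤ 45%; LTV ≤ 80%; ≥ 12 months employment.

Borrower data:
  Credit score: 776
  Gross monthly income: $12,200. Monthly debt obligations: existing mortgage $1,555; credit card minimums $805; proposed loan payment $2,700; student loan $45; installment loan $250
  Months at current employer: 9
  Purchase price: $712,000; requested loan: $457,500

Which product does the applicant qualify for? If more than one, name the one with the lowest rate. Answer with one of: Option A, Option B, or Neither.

Option A

Total debts = (1,555 + 805 + 2,700 + 45 + 250) = 5,355; DTI = 5,355/12,200 = 43.9%.
LTV = 457,500/712,000 = 64.3%.
Option A: score 776 ≥ 720; DTI 43.9% ≤ 45%; LTV 64.3% ≤ 100% → qualifies.
Option B: score 776 ≥ 620; DTI 43.9% ≤ 45%; LTV 64.3% ≤ 80%; employment 9 < 12 mo → does not qualify.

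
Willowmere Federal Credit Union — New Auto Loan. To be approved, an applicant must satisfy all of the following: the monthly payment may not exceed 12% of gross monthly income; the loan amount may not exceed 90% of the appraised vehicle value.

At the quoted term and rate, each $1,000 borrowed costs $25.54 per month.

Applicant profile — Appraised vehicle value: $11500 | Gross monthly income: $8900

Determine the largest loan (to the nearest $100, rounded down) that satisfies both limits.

$10,300

Payment cap: 12% × $8,900 = $1,068/month.
At $25.54 per $1,000, that supports 1,068/25.54 × 1,000 ≈ $41,816 → $41,800.
LTV cap: 90% × $11,500 = $10,350 → $10,300.
Binding constraint: loan-to-value.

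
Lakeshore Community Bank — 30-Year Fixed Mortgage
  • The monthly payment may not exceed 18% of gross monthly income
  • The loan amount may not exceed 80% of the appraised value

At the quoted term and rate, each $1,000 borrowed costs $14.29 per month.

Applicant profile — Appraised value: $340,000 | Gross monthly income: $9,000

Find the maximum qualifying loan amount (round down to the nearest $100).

Payment cap: 18% × $9,000 = $1,620/month.
At $14.29 per $1,000, that supports 1,620/14.29 × 1,000 ≈ $113,365 → $113,300.
LTV cap: 80% × $340,000 = $272,000 → $272,000.
Binding constraint: payment-to-income.

$113,300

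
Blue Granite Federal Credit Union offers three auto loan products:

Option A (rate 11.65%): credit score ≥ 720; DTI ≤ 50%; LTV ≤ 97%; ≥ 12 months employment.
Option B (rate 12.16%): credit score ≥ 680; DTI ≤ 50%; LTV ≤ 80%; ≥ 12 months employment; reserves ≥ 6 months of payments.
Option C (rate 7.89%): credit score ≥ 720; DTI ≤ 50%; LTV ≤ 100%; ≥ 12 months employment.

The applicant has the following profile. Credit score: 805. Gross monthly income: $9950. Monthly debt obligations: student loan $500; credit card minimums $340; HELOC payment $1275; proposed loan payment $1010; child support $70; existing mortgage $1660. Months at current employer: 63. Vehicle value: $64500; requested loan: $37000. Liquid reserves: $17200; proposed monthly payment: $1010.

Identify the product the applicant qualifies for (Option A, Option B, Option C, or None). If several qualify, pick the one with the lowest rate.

Option C

Total debts = (500 + 340 + 1,275 + 1,010 + 70 + 1,660) = 4,855; DTI = 4,855/9,950 = 48.8%.
LTV = 37,000/64,500 = 57.4%.
Reserves = 17,200/1,010 = 17.0 months.
Option A: score 805 ≥ 720; DTI 48.8% ≤ 50%; LTV 57.4% ≤ 97%; employment 63 ≥ 12 mo → qualifies.
Option B: score 805 ≥ 680; DTI 48.8% ≤ 50%; LTV 57.4% ≤ 80%; employment 63 ≥ 12 mo; reserves 17.0 ≥ 6 mo → qualifies.
Option C: score 805 ≥ 720; DTI 48.8% ≤ 50%; LTV 57.4% ≤ 100%; employment 63 ≥ 12 mo → qualifies.
Qualifying: Option A, Option B, Option C. Lowest rate is 7.89% → Option C.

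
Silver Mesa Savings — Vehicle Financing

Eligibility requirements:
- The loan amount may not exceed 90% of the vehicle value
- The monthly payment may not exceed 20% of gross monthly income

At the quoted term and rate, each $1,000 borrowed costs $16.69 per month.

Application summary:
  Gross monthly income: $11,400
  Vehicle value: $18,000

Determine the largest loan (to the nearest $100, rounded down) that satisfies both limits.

$16,200

Payment cap: 20% × $11,400 = $2,280/month.
At $16.69 per $1,000, that supports 2,280/16.69 × 1,000 ≈ $136,608 → $136,600.
LTV cap: 90% × $18,000 = $16,200 → $16,200.
Binding constraint: loan-to-value.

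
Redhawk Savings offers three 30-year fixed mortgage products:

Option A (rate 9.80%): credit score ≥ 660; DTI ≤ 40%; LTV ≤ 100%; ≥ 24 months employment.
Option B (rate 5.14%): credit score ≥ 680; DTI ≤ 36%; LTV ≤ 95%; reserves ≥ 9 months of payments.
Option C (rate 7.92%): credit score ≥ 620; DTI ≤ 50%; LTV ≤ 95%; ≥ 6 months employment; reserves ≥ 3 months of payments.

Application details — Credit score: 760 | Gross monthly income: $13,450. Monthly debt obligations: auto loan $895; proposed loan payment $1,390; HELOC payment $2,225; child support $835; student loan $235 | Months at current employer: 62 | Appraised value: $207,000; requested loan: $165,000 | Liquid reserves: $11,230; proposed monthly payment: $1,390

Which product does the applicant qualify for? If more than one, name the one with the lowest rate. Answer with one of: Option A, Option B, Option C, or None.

Option C

Total debts = (895 + 1,390 + 2,225 + 835 + 235) = 5,580; DTI = 5,580/13,450 = 41.5%.
LTV = 165,000/207,000 = 79.7%.
Reserves = 11,230/1,390 = 8.1 months.
Option A: score 760 ≥ 660; DTI 41.5% > 40%; LTV 79.7% ≤ 100%; employment 62 ≥ 24 mo → does not qualify.
Option B: score 760 ≥ 680; DTI 41.5% > 36%; LTV 79.7% ≤ 95%; reserves 8.1 < 9 mo → does not qualify.
Option C: score 760 ≥ 620; DTI 41.5% ≤ 50%; LTV 79.7% ≤ 95%; employment 62 ≥ 6 mo; reserves 8.1 ≥ 3 mo → qualifies.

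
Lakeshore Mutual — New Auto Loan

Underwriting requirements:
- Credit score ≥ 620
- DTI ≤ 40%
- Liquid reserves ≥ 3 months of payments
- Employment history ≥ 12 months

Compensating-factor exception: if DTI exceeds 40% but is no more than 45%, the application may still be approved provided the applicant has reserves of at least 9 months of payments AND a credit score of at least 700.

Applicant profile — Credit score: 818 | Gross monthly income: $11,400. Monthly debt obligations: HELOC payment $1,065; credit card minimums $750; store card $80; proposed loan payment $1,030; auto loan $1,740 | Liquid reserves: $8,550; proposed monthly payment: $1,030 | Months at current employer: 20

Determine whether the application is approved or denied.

Denied

Credit score 818 ≥ 620 (meets base)
Total debts = (1,065 + 750 + 80 + 1,030 + 1,740) = 4,665. DTI: 4,665 ÷ 11,400 = 40.9%, over the 40% base limit.
Reserves: 8,550 ÷ 1,030 = 8.3 months (meets 3-month minimum)
Employment 20 ≥ 12 months
DTI 40.9% is within the 40%–45% exception band; checking compensating factors.
Reserves 8.3 < 9 months; credit score 818 ≥ 700.
Compensating-factor requirement not fully met.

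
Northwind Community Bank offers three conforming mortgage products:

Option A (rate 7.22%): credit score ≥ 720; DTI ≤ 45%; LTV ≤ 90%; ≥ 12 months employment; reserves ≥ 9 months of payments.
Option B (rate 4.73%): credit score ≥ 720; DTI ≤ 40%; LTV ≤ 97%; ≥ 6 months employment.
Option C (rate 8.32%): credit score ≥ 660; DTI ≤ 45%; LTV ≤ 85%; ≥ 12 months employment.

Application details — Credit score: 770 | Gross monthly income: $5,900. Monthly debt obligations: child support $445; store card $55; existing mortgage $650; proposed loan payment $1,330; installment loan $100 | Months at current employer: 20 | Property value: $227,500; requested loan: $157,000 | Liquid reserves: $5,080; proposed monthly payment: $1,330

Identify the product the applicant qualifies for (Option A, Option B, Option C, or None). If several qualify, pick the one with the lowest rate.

Total debts = (445 + 55 + 650 + 1,330 + 100) = 2,580; DTI = 2,580/5,900 = 43.7%.
LTV = 157,000/227,500 = 69%.
Reserves = 5,080/1,330 = 3.8 months.
Option A: score 770 ≥ 720; DTI 43.7% ≤ 45%; LTV 69% ≤ 90%; employment 20 ≥ 12 mo; reserves 3.8 < 9 mo → does not qualify.
Option B: score 770 ≥ 720; DTI 43.7% > 40%; LTV 69% ≤ 97%; employment 20 ≥ 6 mo → does not qualify.
Option C: score 770 ≥ 660; DTI 43.7% ≤ 45%; LTV 69% ≤ 85%; employment 20 ≥ 12 mo → qualifies.

Option C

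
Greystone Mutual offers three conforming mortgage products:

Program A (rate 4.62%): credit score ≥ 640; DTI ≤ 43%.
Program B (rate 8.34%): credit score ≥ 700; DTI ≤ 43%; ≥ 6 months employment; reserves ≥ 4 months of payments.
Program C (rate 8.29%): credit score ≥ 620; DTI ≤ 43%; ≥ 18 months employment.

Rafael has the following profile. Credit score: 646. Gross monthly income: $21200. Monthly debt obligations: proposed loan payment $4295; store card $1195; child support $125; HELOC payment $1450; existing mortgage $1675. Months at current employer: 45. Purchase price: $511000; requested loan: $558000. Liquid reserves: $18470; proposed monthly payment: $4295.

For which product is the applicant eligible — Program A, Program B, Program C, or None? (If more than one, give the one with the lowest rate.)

Total debts = (4,295 + 1,195 + 125 + 1,450 + 1,675) = 8,740; DTI = 8,740/21,200 = 41.2%.
LTV = 558,000/511,000 = 109.2%.
Reserves = 18,470/4,295 = 4.3 months.
Program A: score 646 ≥ 640; DTI 41.2% ≤ 43% → qualifies.
Program B: score 646 < 700; DTI 41.2% ≤ 43%; employment 45 ≥ 6 mo; reserves 4.3 ≥ 4 mo → does not qualify.
Program C: score 646 ≥ 620; DTI 41.2% ≤ 43%; employment 45 ≥ 18 mo → qualifies.
Qualifying: Program A, Program C. Lowest rate is 4.62% → Program A.

Program A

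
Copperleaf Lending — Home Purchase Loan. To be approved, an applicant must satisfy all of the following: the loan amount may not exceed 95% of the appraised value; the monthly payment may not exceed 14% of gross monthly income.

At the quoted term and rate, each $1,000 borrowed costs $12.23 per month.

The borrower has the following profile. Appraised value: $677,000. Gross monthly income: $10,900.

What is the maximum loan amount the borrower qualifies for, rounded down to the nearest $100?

Payment cap: 14% × $10,900 = $1,526/month.
At $12.23 per $1,000, that supports 1,526/12.23 × 1,000 ≈ $124,775 → $124,700.
LTV cap: 95% × $677,000 = $643,150 → $643,100.
Binding constraint: payment-to-income.

$124,700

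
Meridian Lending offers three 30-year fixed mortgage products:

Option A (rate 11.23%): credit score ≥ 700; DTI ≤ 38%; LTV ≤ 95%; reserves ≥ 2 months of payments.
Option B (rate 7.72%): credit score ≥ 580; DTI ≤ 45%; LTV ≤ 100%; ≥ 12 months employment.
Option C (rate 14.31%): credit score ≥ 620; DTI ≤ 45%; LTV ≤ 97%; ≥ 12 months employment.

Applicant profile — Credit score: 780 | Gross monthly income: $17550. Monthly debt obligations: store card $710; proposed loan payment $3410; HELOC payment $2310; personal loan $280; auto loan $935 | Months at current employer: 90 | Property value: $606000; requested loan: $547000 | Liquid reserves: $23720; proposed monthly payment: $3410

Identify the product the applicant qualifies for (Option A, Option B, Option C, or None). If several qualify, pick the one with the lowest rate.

Option B

Total debts = (710 + 3,410 + 2,310 + 280 + 935) = 7,645; DTI = 7,645/17,550 = 43.6%.
LTV = 547,000/606,000 = 90.3%.
Reserves = 23,720/3,410 = 7.0 months.
Option A: score 780 ≥ 700; DTI 43.6% > 38%; LTV 90.3% ≤ 95%; reserves 7.0 ≥ 2 mo → does not qualify.
Option B: score 780 ≥ 580; DTI 43.6% ≤ 45%; LTV 90.3% ≤ 100%; employment 90 ≥ 12 mo → qualifies.
Option C: score 780 ≥ 620; DTI 43.6% ≤ 45%; LTV 90.3% ≤ 97%; employment 90 ≥ 12 mo → qualifies.
Qualifying: Option B, Option C. Lowest rate is 7.72% → Option B.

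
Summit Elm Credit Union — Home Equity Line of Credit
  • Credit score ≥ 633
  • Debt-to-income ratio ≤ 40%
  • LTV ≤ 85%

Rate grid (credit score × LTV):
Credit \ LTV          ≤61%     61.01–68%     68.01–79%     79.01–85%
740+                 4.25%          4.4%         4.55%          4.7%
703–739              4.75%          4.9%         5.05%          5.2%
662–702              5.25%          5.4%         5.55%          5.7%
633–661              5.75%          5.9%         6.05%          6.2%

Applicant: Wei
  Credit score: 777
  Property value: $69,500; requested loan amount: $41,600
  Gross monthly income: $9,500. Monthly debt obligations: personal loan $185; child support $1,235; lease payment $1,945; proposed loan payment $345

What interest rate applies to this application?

Credit score 777 ≥ 633; Total monthly debts = (185 + 1,235 + 1,945 + 345) = 3,710. DTI = 3,710/9,500 = 39.1% ≤ 40%
LTV = 41,600/69,500 = 59.9% ≤ 85%
Row: 777 falls in 740+. Column: 59.9% falls in ≤61%. Rate = 4.25%.

4.25%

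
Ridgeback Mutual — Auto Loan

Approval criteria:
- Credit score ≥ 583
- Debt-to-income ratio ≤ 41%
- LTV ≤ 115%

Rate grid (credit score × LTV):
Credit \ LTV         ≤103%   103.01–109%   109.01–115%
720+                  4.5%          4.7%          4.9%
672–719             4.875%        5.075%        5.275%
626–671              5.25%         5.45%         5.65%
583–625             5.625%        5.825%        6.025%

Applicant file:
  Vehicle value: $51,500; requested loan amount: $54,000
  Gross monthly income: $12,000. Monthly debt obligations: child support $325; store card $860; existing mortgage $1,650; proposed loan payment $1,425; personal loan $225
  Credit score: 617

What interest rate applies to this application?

Credit score 617 ≥ 583; Total monthly debts = (325 + 860 + 1,650 + 1,425 + 225) = 4,485. Debt-to-income = 4,485/12,000 = 37.4% — meets 41% limit
LTV = 54,000/51,500 = 104.9% ≤ 115%
Row: 617 falls in 583–625. Column: 104.9% falls in 103.01–109%. Rate = 5.825%.

5.825%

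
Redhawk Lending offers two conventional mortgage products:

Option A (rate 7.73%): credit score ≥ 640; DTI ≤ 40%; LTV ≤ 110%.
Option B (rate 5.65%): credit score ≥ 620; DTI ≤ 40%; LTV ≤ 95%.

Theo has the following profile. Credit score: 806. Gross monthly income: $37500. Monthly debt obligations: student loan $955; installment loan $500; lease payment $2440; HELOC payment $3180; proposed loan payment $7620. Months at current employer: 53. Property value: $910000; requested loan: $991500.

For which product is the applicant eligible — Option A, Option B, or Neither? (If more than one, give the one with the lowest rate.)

Option A

Total debts = (955 + 500 + 2,440 + 3,180 + 7,620) = 14,695; DTI = 14,695/37,500 = 39.2%.
LTV = 991,500/910,000 = 109%.
Option A: score 806 ≥ 640; DTI 39.2% ≤ 40%; LTV 109% ≤ 110% → qualifies.
Option B: score 806 ≥ 620; DTI 39.2% ≤ 40%; LTV 109% > 95% → does not qualify.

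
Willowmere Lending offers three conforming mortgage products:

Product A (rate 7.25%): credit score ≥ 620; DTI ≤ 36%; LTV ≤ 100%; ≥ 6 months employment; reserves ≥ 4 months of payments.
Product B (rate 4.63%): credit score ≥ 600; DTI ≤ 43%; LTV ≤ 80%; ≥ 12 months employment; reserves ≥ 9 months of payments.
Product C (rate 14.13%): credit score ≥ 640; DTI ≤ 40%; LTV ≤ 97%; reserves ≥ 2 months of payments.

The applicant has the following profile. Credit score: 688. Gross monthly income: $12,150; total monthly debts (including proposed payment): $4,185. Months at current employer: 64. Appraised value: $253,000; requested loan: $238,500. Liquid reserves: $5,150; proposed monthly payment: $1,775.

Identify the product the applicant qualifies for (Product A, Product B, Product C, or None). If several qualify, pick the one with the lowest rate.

Product C

DTI = 4,185/12,150 = 34.4%.
LTV = 238,500/253,000 = 94.3%.
Reserves = 5,150/1,775 = 2.9 months.
Product A: score 688 ≥ 620; DTI 34.4% ≤ 36%; LTV 94.3% ≤ 100%; employment 64 ≥ 6 mo; reserves 2.9 < 4 mo → does not qualify.
Product B: score 688 ≥ 600; DTI 34.4% ≤ 43%; LTV 94.3% > 80%; employment 64 ≥ 12 mo; reserves 2.9 < 9 mo → does not qualify.
Product C: score 688 ≥ 640; DTI 34.4% ≤ 40%; LTV 94.3% ≤ 97%; reserves 2.9 ≥ 2 mo → qualifies.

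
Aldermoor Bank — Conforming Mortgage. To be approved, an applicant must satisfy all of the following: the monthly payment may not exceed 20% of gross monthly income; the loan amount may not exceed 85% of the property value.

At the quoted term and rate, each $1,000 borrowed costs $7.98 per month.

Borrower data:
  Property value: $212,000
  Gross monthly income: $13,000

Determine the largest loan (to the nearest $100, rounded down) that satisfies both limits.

Payment cap: 20% × $13,000 = $2,600/month.
At $7.98 per $1,000, that supports 2,600/7.98 × 1,000 ≈ $325,814 → $325,800.
LTV cap: 85% × $212,000 = $180,200 → $180,200.
Binding constraint: loan-to-value.

$180,200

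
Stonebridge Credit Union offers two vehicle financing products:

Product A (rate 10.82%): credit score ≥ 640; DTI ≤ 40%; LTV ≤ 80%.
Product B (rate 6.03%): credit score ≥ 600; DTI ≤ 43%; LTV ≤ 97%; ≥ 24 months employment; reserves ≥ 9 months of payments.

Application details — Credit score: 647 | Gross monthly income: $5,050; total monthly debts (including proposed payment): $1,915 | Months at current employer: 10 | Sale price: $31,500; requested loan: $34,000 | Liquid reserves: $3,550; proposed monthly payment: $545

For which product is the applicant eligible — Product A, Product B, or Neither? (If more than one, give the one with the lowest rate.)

Neither

DTI = 1,915/5,050 = 37.9%.
LTV = 34,000/31,500 = 107.9%.
Reserves = 3,550/545 = 6.5 months.
Product A: score 647 ≥ 640; DTI 37.9% ≤ 40%; LTV 107.9% > 80% → does not qualify.
Product B: score 647 ≥ 600; DTI 37.9% ≤ 43%; LTV 107.9% > 97%; employment 10 < 24 mo; reserves 6.5 < 9 mo → does not qualify.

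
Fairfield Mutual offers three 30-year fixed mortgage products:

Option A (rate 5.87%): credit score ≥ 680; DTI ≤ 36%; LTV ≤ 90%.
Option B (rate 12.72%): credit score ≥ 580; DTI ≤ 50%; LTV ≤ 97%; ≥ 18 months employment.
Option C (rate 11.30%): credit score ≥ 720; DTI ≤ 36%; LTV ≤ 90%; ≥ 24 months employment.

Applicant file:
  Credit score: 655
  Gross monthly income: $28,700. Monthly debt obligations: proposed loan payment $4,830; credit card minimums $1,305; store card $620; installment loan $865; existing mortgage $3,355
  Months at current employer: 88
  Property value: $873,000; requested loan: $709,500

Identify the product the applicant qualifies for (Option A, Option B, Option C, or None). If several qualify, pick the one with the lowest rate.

Option B

Total debts = (4,830 + 1,305 + 620 + 865 + 3,355) = 10,975; DTI = 10,975/28,700 = 38.2%.
LTV = 709,500/873,000 = 81.3%.
Option A: score 655 < 680; DTI 38.2% > 36%; LTV 81.3% ≤ 90% → does not qualify.
Option B: score 655 ≥ 580; DTI 38.2% ≤ 50%; LTV 81.3% ≤ 97%; employment 88 ≥ 18 mo → qualifies.
Option C: score 655 < 720; DTI 38.2% > 36%; LTV 81.3% ≤ 90%; employment 88 ≥ 24 mo → does not qualify.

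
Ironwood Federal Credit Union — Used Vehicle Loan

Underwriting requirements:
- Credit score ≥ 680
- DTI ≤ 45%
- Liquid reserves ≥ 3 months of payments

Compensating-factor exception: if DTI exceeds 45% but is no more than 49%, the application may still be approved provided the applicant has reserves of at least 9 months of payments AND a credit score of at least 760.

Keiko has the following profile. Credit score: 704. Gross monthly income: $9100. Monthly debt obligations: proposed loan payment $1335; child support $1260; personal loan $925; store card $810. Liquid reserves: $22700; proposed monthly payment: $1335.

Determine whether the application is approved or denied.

Credit score 704 ≥ 680 (meets base)
Total debts = (1,335 + 1,260 + 925 + 810) = 4,330. DTI: 4,330 ÷ 9,100 = 47.6%, over the 45% base limit.
Reserves = 22,700/1,335 = 17.0 months ≥ 3
DTI 47.6% is within the 45%–49% exception band; checking compensating factors.
Reserves 17.0 ≥ 9 months; credit score 704 < 760.
Override conditions not both satisfied; exception does not apply.

Denied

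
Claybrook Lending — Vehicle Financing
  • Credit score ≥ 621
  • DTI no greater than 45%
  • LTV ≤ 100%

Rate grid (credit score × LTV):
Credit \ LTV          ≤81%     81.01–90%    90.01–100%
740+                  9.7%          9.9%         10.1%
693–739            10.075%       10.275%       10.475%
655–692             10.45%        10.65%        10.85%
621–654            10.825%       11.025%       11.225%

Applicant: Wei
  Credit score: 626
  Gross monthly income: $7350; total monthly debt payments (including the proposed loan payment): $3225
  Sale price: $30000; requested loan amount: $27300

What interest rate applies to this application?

Credit score 626 ≥ 621; Debt-to-income = 3,225/7,350 = 43.9% — meets 45% limit
Loan-to-value = 27,300/30,000 = 91% — pass (100% max)
Score 626 is in the 621–654 band; LTV 91% is in the 90.01–100% band → 11.225%.

11.225%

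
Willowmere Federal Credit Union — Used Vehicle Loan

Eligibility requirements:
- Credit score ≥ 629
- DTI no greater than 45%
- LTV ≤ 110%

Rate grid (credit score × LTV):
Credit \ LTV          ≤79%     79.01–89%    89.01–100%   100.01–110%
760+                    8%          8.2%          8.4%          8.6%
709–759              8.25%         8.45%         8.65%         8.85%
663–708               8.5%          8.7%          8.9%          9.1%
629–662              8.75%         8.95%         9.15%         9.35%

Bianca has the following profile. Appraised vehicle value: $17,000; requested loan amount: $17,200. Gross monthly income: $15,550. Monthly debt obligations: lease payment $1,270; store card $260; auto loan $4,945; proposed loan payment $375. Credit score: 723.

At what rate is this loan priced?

8.85%

Credit score 723 ≥ 629; Total monthly debts = (1,270 + 260 + 4,945 + 375) = 6,850. Debt-to-income = 6,850/15,550 = 44.1% — meets 45% limit
Loan-to-value = 17,200/17,000 = 101.2% — pass (110% max)
Row: 723 falls in 709–759. Column: 101.2% falls in 100.01–110%. Rate = 8.85%.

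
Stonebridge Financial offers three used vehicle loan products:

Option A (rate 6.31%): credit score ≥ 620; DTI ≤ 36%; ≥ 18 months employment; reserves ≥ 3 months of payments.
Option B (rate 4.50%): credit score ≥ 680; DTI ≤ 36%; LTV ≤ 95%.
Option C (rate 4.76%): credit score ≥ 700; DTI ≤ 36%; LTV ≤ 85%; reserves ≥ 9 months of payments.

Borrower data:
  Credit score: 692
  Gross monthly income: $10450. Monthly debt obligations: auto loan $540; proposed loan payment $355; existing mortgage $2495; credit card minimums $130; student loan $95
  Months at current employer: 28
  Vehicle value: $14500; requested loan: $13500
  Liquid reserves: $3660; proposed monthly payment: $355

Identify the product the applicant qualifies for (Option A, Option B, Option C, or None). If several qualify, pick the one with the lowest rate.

Option B

Total debts = (540 + 355 + 2,495 + 130 + 95) = 3,615; DTI = 3,615/10,450 = 34.6%.
LTV = 13,500/14,500 = 93.1%.
Reserves = 3,660/355 = 10.3 months.
Option A: score 692 ≥ 620; DTI 34.6% ≤ 36%; employment 28 ≥ 18 mo; reserves 10.3 ≥ 3 mo → qualifies.
Option B: score 692 ≥ 680; DTI 34.6% ≤ 36%; LTV 93.1% ≤ 95% → qualifies.
Option C: score 692 < 700; DTI 34.6% ≤ 36%; LTV 93.1% > 85%; reserves 10.3 ≥ 9 mo → does not qualify.
Qualifying: Option A, Option B. Lowest rate is 4.50% → Option B.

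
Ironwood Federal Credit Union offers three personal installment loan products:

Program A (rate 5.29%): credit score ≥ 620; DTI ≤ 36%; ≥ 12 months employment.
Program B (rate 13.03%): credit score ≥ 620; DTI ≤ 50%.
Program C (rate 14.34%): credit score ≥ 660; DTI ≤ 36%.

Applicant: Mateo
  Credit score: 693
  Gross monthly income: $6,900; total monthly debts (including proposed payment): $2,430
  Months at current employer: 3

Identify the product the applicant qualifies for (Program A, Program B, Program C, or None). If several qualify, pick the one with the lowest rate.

DTI = 2,430/6,900 = 35.2%.
Program A: score 693 ≥ 620; DTI 35.2% ≤ 36%; employment 3 < 12 mo → does not qualify.
Program B: score 693 ≥ 620; DTI 35.2% ≤ 50% → qualifies.
Program C: score 693 ≥ 660; DTI 35.2% ≤ 36% → qualifies.
Qualifying: Program B, Program C. Lowest rate is 13.03% → Program B.

Program B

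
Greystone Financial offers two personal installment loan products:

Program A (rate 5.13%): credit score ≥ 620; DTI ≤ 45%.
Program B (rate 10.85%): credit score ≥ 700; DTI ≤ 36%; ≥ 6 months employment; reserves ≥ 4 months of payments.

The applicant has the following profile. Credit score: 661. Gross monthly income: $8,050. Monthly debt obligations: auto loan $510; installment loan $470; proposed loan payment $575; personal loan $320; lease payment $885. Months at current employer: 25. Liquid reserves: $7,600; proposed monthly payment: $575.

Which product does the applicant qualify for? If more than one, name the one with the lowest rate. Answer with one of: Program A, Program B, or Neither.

Program A

Total debts = (510 + 470 + 575 + 320 + 885) = 2,760; DTI = 2,760/8,050 = 34.3%.
Reserves = 7,600/575 = 13.2 months.
Program A: score 661 ≥ 620; DTI 34.3% ≤ 45% → qualifies.
Program B: score 661 < 700; DTI 34.3% ≤ 36%; employment 25 ≥ 6 mo; reserves 13.2 ≥ 4 mo → does not qualify.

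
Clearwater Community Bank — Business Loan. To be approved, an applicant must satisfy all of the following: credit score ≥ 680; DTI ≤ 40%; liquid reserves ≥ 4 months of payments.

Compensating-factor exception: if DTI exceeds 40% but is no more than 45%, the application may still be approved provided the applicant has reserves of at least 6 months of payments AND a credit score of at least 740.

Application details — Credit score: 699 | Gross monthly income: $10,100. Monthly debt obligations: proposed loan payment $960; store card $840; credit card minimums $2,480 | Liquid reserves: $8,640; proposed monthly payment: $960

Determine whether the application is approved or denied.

Credit score 699 ≥ 680 (meets base)
Total debts = (960 + 840 + 2,480) = 4,280. DTI = 4,280/10,100 = 42.4% > 40% — standard DTI limit exceeded.
Liquid reserves cover 8,640/960 = 9.0 months — ≥ 4 required
DTI 42.4% is within the 40%–45% exception band; checking compensating factors.
Override check — reserves: 9.0 mo (ok); score: 699 (below 740).
Override conditions not both satisfied; exception does not apply.

Denied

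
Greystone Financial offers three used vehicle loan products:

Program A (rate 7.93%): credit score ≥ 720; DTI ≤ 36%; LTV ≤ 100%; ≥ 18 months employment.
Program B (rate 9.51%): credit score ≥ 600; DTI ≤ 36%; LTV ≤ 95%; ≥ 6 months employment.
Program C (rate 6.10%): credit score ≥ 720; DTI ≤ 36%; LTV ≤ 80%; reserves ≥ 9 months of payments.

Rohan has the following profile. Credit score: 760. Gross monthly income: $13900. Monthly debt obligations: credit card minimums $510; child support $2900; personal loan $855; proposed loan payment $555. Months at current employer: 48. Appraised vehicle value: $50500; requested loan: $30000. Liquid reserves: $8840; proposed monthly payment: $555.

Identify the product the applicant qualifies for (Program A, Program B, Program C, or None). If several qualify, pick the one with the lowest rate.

Total debts = (510 + 2,900 + 855 + 555) = 4,820; DTI = 4,820/13,900 = 34.7%.
LTV = 30,000/50,500 = 59.4%.
Reserves = 8,840/555 = 15.9 months.
Program A: score 760 ≥ 720; DTI 34.7% ≤ 36%; LTV 59.4% ≤ 100%; employment 48 ≥ 18 mo → qualifies.
Program B: score 760 ≥ 600; DTI 34.7% ≤ 36%; LTV 59.4% ≤ 95%; employment 48 ≥ 6 mo → qualifies.
Program C: score 760 ≥ 720; DTI 34.7% ≤ 36%; LTV 59.4% ≤ 80%; reserves 15.9 ≥ 9 mo → qualifies.
Qualifying: Program A, Program B, Program C. Lowest rate is 6.10% → Program C.

Program C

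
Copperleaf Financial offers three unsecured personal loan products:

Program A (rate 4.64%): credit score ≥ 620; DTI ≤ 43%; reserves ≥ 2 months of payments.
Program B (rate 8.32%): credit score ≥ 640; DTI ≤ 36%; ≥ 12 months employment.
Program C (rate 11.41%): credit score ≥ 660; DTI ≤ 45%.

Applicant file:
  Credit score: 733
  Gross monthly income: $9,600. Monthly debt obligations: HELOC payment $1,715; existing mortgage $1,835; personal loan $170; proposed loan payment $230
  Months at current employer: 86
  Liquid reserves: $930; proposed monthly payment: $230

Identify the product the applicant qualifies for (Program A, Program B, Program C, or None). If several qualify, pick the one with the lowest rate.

Total debts = (1,715 + 1,835 + 170 + 230) = 3,950; DTI = 3,950/9,600 = 41.1%.
Reserves = 930/230 = 4.0 months.
Program A: score 733 ≥ 620; DTI 41.1% ≤ 43%; reserves 4.0 ≥ 2 mo → qualifies.
Program B: score 733 ≥ 640; DTI 41.1% > 36%; employment 86 ≥ 12 mo → does not qualify.
Program C: score 733 ≥ 660; DTI 41.1% ≤ 45% → qualifies.
Qualifying: Program A, Program C. Lowest rate is 4.64% → Program A.

Program A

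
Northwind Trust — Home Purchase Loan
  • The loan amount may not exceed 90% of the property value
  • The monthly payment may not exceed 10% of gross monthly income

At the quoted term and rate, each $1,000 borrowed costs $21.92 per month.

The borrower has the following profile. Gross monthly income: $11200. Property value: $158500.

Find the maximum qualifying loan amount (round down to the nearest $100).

$51,000

Payment cap: 10% × $11,200 = $1,120/month.
At $21.92 per $1,000, that supports 1,120/21.92 × 1,000 ≈ $51,094 → $51,000.
LTV cap: 90% × $158,500 = $142,650 → $142,600.
Binding constraint: payment-to-income.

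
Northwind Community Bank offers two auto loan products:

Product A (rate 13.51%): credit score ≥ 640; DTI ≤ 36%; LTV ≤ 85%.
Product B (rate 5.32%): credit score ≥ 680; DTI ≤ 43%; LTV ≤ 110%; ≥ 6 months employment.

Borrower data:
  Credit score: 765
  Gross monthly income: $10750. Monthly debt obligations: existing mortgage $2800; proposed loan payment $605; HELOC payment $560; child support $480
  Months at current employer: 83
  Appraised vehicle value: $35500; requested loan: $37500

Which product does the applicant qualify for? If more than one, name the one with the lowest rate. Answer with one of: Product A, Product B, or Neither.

Product B

Total debts = (2,800 + 605 + 560 + 480) = 4,445; DTI = 4,445/10,750 = 41.3%.
LTV = 37,500/35,500 = 105.6%.
Product A: score 765 ≥ 640; DTI 41.3% > 36%; LTV 105.6% > 85% → does not qualify.
Product B: score 765 ≥ 680; DTI 41.3% ≤ 43%; LTV 105.6% ≤ 110%; employment 83 ≥ 6 mo → qualifies.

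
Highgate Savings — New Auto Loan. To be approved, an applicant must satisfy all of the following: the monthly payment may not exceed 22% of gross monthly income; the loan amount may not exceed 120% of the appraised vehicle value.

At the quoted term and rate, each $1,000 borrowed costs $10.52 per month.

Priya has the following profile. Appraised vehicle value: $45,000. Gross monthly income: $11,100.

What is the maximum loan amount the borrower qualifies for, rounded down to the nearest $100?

Payment cap: 22% × $11,100 = $2,442/month.
At $10.52 per $1,000, that supports 2,442/10.52 × 1,000 ≈ $232,129 → $232,100.
LTV cap: 120% × $45,000 = $54,000 → $54,000.
Binding constraint: loan-to-value.

$54,000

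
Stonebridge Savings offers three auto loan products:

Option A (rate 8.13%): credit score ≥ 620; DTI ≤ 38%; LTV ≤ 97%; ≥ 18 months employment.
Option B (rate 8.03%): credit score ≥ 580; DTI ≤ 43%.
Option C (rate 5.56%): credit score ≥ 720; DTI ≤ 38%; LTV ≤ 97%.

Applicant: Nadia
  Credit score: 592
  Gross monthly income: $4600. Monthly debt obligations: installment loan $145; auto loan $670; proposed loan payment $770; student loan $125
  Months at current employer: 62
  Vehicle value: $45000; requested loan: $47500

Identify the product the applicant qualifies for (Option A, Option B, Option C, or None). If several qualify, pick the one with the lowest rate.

Option B

Total debts = (145 + 670 + 770 + 125) = 1,710; DTI = 1,710/4,600 = 37.2%.
LTV = 47,500/45,000 = 105.6%.
Option A: score 592 < 620; DTI 37.2% ≤ 38%; LTV 105.6% > 97%; employment 62 ≥ 18 mo → does not qualify.
Option B: score 592 ≥ 580; DTI 37.2% ≤ 43% → qualifies.
Option C: score 592 < 720; DTI 37.2% ≤ 38%; LTV 105.6% > 97% → does not qualify.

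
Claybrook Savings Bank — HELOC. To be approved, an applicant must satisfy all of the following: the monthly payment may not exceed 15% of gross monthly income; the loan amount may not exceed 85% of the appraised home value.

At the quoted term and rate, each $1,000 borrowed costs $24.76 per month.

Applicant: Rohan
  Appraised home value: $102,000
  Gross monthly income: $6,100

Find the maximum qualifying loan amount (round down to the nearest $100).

$36,900

Payment cap: 15% × $6,100 = $915/month.
At $24.76 per $1,000, that supports 915/24.76 × 1,000 ≈ $36,954 → $36,900.
LTV cap: 85% × $102,000 = $86,700 → $86,700.
Binding constraint: payment-to-income.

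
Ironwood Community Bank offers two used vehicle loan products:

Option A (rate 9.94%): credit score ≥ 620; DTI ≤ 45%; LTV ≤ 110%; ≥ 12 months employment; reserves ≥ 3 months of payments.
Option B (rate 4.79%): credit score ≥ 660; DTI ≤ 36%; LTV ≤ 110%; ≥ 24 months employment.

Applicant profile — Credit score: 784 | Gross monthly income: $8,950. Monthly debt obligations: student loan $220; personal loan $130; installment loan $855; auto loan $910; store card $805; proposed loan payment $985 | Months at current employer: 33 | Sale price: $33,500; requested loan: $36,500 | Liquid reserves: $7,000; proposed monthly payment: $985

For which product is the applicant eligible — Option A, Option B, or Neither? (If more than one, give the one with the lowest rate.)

Total debts = (220 + 130 + 855 + 910 + 805 + 985) = 3,905; DTI = 3,905/8,950 = 43.6%.
LTV = 36,500/33,500 = 109%.
Reserves = 7,000/985 = 7.1 months.
Option A: score 784 ≥ 620; DTI 43.6% ≤ 45%; LTV 109% ≤ 110%; employment 33 ≥ 12 mo; reserves 7.1 ≥ 3 mo → qualifies.
Option B: score 784 ≥ 660; DTI 43.6% > 36%; LTV 109% ≤ 110%; employment 33 ≥ 24 mo → does not qualify.

Option A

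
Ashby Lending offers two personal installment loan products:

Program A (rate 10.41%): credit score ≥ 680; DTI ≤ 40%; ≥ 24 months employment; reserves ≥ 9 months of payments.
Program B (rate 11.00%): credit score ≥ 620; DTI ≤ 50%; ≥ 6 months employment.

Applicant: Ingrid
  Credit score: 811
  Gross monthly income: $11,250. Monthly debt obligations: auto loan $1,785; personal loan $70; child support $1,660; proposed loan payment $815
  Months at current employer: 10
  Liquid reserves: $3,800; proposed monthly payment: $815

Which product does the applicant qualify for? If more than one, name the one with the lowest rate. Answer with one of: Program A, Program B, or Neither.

Total debts = (1,785 + 70 + 1,660 + 815) = 4,330; DTI = 4,330/11,250 = 38.5%.
Reserves = 3,800/815 = 4.7 months.
Program A: score 811 ≥ 680; DTI 38.5% ≤ 40%; employment 10 < 24 mo; reserves 4.7 < 9 mo → does not qualify.
Program B: score 811 ≥ 620; DTI 38.5% ≤ 50%; employment 10 ≥ 6 mo → qualifies.

Program B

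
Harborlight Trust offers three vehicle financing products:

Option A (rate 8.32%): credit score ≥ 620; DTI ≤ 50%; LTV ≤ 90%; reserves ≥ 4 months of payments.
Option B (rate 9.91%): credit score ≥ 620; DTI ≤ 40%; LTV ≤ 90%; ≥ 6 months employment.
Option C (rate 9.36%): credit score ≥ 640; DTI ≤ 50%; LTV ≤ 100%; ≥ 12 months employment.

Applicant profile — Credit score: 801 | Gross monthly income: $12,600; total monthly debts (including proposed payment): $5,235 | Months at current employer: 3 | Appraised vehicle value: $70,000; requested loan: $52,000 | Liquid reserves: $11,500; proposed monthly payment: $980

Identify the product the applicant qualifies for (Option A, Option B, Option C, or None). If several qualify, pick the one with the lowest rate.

Option A

DTI = 5,235/12,600 = 41.5%.
LTV = 52,000/70,000 = 74.3%.
Reserves = 11,500/980 = 11.7 months.
Option A: score 801 ≥ 620; DTI 41.5% ≤ 50%; LTV 74.3% ≤ 90%; reserves 11.7 ≥ 4 mo → qualifies.
Option B: score 801 ≥ 620; DTI 41.5% > 40%; LTV 74.3% ≤ 90%; employment 3 < 6 mo → does not qualify.
Option C: score 801 ≥ 640; DTI 41.5% ≤ 50%; LTV 74.3% ≤ 100%; employment 3 < 12 mo → does not qualify.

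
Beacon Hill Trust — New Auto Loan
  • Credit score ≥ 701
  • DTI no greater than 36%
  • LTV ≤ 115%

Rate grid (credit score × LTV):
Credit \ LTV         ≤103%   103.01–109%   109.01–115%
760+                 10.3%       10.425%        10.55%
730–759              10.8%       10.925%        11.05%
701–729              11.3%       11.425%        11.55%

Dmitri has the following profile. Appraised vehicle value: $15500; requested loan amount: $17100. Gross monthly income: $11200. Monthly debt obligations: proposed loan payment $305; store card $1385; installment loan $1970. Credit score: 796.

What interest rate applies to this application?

10.55%

Credit score 796 ≥ 701; Total monthly debts = (305 + 1,385 + 1,970) = 3,660. DTI = 3,660/11,200 = 32.7% ≤ 36%
LTV: 17,100 ÷ 15,500 = 110.3%, within 115% cap
Credit 796 → row 760+; LTV 110.3% → column 109.01–115%. Grid cell → 10.55%.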